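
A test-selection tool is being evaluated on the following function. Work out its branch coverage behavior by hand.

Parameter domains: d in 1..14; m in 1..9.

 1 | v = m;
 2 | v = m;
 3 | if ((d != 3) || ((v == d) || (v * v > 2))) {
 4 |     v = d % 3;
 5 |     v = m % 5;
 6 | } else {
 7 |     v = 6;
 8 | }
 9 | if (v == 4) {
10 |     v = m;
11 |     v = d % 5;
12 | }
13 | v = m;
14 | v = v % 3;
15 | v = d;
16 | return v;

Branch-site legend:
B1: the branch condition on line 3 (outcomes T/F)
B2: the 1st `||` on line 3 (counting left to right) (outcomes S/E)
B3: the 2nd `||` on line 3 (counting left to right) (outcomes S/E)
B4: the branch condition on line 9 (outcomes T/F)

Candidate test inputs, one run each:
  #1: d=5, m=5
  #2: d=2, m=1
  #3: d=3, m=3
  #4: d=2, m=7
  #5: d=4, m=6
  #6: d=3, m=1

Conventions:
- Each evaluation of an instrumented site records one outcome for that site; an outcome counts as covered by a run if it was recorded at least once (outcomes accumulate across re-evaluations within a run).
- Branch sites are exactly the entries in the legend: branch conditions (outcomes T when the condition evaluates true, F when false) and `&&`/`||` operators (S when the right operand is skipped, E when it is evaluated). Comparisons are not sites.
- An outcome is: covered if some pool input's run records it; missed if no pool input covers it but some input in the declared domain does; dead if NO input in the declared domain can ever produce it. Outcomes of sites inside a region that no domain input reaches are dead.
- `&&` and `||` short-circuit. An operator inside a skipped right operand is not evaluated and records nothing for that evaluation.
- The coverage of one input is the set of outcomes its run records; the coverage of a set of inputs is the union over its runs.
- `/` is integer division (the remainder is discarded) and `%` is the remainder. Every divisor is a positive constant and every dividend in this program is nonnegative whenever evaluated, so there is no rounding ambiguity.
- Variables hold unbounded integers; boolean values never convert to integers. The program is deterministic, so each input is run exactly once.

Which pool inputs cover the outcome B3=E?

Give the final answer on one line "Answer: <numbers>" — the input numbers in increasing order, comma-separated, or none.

input #1 (d=5, m=5): misses B3=E
input #2 (d=2, m=1): misses B3=E
input #3 (d=3, m=3): misses B3=E
input #4 (d=2, m=7): misses B3=E
input #5 (d=4, m=6): misses B3=E
input #6 (d=3, m=1): covers B3=E

Answer: 6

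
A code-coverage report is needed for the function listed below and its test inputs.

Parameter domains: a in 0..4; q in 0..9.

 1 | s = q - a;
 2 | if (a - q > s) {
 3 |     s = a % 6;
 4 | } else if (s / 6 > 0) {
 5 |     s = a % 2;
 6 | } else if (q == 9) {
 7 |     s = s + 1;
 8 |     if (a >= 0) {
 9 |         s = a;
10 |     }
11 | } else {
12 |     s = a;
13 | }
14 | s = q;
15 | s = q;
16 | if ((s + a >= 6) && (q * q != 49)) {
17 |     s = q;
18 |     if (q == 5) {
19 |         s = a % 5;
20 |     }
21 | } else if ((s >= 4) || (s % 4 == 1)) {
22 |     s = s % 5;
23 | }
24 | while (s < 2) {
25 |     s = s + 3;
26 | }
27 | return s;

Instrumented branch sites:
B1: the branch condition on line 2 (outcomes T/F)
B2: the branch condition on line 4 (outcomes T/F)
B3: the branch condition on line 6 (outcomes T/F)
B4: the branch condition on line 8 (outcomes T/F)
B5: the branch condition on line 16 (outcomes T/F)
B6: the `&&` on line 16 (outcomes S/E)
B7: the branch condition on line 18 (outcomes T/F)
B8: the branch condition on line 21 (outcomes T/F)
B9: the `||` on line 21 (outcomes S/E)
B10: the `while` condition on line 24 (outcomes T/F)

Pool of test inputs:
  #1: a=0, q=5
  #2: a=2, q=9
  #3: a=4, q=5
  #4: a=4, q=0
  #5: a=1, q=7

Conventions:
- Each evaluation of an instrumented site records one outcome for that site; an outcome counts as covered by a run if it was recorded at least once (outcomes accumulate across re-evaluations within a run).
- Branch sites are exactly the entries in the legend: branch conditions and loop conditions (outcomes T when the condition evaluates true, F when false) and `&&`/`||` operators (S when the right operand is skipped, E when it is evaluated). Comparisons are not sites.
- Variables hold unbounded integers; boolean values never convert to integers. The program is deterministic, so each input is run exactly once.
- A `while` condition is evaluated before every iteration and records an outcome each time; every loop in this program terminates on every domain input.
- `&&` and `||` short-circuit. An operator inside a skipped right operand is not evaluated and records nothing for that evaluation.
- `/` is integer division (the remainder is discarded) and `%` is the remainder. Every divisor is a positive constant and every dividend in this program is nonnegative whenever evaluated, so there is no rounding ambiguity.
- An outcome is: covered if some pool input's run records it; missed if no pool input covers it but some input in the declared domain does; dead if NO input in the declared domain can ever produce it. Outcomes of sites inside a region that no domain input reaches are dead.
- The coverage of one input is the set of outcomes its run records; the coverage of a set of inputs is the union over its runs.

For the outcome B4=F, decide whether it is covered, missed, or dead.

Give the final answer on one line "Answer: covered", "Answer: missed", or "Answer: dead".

no pool input records B4=F
checking all 50 inputs in the declared domain: B4=F is never recorded -> dead

Answer: dead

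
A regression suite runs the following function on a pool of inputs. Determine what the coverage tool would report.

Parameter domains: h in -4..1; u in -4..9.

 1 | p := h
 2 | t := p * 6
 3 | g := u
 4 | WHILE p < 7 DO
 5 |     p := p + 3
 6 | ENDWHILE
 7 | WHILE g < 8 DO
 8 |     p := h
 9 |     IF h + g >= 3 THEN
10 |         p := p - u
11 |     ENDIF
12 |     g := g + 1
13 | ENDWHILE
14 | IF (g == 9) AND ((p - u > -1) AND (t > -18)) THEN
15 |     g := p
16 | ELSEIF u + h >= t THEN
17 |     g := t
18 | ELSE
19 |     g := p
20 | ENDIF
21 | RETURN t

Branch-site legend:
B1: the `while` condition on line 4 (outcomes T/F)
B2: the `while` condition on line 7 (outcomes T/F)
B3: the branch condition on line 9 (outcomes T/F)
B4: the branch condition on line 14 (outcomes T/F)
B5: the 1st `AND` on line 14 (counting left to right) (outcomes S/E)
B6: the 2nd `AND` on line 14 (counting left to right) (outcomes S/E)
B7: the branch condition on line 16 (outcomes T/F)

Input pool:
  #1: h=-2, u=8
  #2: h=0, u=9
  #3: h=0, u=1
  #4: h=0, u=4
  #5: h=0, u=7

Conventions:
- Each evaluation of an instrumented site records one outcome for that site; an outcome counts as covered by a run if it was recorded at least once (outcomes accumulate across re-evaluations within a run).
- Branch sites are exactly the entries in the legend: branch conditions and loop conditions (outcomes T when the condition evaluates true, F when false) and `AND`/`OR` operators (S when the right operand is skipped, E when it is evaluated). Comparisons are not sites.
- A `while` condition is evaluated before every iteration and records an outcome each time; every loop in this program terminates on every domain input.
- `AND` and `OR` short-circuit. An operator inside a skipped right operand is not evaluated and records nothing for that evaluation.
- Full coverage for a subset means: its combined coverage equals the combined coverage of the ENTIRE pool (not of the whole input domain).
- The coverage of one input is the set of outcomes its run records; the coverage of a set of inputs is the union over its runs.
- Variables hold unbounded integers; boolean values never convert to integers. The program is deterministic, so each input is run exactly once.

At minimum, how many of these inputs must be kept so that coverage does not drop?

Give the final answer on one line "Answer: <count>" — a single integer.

input #1, h=-2, u=8: outcomes B1=T, B1=F, B2=F, B4=F, B5=S, B7=T
input #2, h=0, u=9: outcomes B1=T, B1=F, B2=F, B4=T, B5=E, B6=E
input #3, h=0, u=1: outcomes B1=T, B1=F, B2=T, B2=F, B3=T, B3=F, B4=F, B5=S, B7=T
input #4, h=0, u=4: outcomes B1=T, B1=F, B2=T, B2=F, B3=T, B4=F, B5=S, B7=T
input #5, h=0, u=7: outcomes B1=T, B1=F, B2=T, B2=F, B3=T, B4=F, B5=S, B7=T
union over all inputs: B1=T, B1=F, B2=T, B2=F, B3=T, B3=F, B4=T, B4=F, B5=S, B5=E, B6=E, B7=T (12 outcomes)
every size-1 subset falls short of the 12 outcomes (best: 9/12)
the canonical winner is {2, 3}: size 2, full 12-outcome coverage, earliest index list among size-2 covers

Answer: 2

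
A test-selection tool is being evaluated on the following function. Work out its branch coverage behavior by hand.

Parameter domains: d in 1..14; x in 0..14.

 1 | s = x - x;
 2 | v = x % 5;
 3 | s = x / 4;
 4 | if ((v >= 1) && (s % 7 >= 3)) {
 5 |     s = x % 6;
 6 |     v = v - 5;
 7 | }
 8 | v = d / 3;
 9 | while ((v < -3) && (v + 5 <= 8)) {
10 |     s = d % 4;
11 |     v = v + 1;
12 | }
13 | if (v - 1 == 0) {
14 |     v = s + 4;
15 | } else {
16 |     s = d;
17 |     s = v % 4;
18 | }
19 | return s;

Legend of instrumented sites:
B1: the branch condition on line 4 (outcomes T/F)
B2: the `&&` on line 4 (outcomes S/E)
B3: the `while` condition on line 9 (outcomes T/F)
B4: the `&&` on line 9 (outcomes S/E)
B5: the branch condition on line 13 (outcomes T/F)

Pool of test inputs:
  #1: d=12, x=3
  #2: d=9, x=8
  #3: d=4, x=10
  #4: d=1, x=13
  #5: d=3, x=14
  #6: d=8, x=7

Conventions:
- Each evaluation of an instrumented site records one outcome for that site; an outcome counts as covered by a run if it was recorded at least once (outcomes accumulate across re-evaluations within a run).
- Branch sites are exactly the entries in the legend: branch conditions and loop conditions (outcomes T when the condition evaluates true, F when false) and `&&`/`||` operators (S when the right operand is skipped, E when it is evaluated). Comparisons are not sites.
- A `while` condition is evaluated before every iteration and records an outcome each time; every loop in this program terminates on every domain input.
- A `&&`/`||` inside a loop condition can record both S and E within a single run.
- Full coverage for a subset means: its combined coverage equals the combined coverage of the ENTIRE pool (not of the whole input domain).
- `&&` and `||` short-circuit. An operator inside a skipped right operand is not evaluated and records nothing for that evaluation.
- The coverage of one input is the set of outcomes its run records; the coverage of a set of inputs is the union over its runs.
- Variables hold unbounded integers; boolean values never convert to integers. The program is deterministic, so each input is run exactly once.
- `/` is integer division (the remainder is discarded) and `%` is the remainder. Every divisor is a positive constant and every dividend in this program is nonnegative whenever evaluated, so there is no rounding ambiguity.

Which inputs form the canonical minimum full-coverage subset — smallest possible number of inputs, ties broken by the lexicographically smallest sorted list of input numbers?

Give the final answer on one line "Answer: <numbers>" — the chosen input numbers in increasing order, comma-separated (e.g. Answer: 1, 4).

input #1 (d=12, x=3): events B2->E, B1->F, B4->S, B3->F, B5->F; covers B1=F, B2=E, B3=F, B4=S, B5=F
input #2 (d=9, x=8): events B2->E, B1->F, B4->S, B3->F, B5->F; covers B1=F, B2=E, B3=F, B4=S, B5=F
input #3 (d=4, x=10): events B2->S, B1->F, B4->S, B3->F, B5->T; covers B1=F, B2=S, B3=F, B4=S, B5=T
input #4 (d=1, x=13): events B2->E, B1->T, B4->S, B3->F, B5->F; covers B1=T, B2=E, B3=F, B4=S, B5=F
input #5 (d=3, x=14): events B2->E, B1->T, B4->S, B3->F, B5->T; covers B1=T, B2=E, B3=F, B4=S, B5=T
input #6 (d=8, x=7): events B2->E, B1->F, B4->S, B3->F, B5->F; covers B1=F, B2=E, B3=F, B4=S, B5=F
union over all inputs: B1=T, B1=F, B2=S, B2=E, B3=F, B4=S, B5=T, B5=F (8 outcomes)
no size-1 subset reaches all 8 outcomes (best union: 5/8)
at size 2, {3, 4} reaches all 8 outcomes; every lexicographically earlier size-2 subset fails

Answer: 3, 4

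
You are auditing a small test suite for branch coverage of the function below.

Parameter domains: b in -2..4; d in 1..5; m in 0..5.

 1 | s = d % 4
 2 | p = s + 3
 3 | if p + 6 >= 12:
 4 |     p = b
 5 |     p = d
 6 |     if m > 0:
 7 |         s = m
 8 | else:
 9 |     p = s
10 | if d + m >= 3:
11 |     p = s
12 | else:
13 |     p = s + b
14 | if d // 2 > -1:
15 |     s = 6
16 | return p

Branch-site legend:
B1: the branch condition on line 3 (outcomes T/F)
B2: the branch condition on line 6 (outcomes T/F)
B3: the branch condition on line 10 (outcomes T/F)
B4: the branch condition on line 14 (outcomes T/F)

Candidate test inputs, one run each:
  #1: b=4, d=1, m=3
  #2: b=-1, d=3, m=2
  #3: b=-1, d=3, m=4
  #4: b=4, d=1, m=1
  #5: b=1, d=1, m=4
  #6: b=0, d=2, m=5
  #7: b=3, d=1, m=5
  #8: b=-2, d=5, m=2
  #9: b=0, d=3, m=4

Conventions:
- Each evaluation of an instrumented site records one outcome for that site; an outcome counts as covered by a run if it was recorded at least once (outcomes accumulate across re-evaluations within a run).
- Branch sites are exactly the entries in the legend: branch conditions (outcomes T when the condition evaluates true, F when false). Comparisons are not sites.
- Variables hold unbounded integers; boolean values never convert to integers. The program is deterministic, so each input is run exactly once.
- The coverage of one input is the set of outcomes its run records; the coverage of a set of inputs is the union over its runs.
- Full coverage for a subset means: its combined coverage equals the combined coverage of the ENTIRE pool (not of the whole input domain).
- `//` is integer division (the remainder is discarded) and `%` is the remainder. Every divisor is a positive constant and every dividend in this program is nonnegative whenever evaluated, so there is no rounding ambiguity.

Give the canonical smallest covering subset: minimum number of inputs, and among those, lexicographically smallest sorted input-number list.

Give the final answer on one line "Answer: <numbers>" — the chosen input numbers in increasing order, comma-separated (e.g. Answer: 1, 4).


run #1 (b=4, d=1, m=3) runs B1->F, B3->T, B4->T; records B1=F, B3=T, B4=T
run #2 (b=-1, d=3, m=2) runs B1->T, B2->T, B3->T, B4->T; records B1=T, B2=T, B3=T, B4=T
run #3 (b=-1, d=3, m=4) runs B1->T, B2->T, B3->T, B4->T; records B1=T, B2=T, B3=T, B4=T
run #4 (b=4, d=1, m=1) runs B1->F, B3->F, B4->T; records B1=F, B3=F, B4=T
run #5 (b=1, d=1, m=4) runs B1->F, B3->T, B4->T; records B1=F, B3=T, B4=T
run #6 (b=0, d=2, m=5) runs B1->F, B3->T, B4->T; records B1=F, B3=T, B4=T
run #7 (b=3, d=1, m=5) runs B1->F, B3->T, B4->T; records B1=F, B3=T, B4=T
run #8 (b=-2, d=5, m=2) runs B1->F, B3->T, B4->T; records B1=F, B3=T, B4=T
run #9 (b=0, d=3, m=4) runs B1->T, B2->T, B3->T, B4->T; records B1=T, B2=T, B3=T, B4=T
together the pool reaches 6 outcomes: B1=T, B1=F, B2=T, B3=T, B3=F, B4=T
size 1 is not enough: best union over all size-1 subsets is 4/6
the canonical winner is {2, 4}: size 2, full 6-outcome coverage, earliest index list among size-2 covers
Answer: 2, 4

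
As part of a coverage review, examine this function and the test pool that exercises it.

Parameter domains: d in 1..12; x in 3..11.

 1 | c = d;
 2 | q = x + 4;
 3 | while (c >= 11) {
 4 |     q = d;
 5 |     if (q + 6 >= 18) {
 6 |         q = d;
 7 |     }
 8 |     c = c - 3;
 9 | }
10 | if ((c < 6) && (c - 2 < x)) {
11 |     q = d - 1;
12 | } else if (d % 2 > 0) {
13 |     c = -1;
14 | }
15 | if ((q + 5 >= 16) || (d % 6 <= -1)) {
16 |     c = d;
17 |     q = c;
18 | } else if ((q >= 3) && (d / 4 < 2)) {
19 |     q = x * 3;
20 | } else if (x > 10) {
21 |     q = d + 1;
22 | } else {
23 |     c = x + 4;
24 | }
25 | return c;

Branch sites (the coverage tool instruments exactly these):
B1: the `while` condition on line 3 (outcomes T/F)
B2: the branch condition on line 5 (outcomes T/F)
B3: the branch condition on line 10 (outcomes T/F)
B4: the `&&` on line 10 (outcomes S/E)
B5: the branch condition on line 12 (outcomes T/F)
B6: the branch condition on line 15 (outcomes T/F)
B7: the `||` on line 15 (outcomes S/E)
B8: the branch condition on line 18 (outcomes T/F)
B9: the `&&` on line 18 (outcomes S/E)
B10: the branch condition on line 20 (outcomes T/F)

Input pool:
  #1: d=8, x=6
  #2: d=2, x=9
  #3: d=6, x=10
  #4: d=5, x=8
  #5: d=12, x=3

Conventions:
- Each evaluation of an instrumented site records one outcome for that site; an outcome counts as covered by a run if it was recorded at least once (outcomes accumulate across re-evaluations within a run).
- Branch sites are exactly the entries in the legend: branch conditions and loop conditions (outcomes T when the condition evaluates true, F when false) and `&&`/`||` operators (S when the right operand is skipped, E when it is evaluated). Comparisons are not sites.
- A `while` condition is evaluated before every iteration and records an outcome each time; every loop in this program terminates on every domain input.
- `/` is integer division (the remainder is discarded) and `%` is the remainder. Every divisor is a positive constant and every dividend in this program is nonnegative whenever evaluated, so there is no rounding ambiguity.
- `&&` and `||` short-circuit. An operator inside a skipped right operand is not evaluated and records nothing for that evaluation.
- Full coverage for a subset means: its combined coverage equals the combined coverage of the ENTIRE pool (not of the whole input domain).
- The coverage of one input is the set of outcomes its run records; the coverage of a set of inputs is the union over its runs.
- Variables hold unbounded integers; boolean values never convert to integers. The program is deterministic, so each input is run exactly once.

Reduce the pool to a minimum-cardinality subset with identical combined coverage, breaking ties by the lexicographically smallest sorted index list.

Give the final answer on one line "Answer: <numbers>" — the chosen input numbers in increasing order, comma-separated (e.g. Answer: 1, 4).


#1 (d=8, x=6) -> B1->F, B4->S, B3->F, B5->F, B7->E, B6->F, B9->E, B8->F, B10->F; covered: B1=F, B3=F, B4=S, B5=F, B6=F, B7=E, B8=F, B9=E, B10=F
#2 (d=2, x=9) -> B1->F, B4->E, B3->T, B7->E, B6->F, B9->S, B8->F, B10->F; covered: B1=F, B3=T, B4=E, B6=F, B7=E, B8=F, B9=S, B10=F
#3 (d=6, x=10) -> B1->F, B4->S, B3->F, B5->F, B7->S, B6->T; covered: B1=F, B3=F, B4=S, B5=F, B6=T, B7=S
#4 (d=5, x=8) -> B1->F, B4->E, B3->T, B7->E, B6->F, B9->E, B8->T; covered: B1=F, B3=T, B4=E, B6=F, B7=E, B8=T, B9=E
#5 (d=12, x=3) -> B1->T, B2->T, B1->F, B4->S, B3->F, B5->F, B7->S, B6->T; covered: B1=T, B1=F, B2=T, B3=F, B4=S, B5=F, B6=T, B7=S
pool-wide coverage (17 outcomes): B1=T, B1=F, B2=T, B3=T, B3=F, B4=S, B4=E, B5=F, B6=T, B6=F, B7=S, B7=E, B8=T, B8=F, B9=S, B9=E, B10=F
checked all size-1 subsets: none covers 17 outcomes (max 9/17)
checked all size-2 subsets: none covers 17 outcomes (max 15/17)
inputs {2, 4, 5} (size 3) cover everything; no size-3 subset with a lexicographically smaller index list covers all 17
Answer: 2, 4, 5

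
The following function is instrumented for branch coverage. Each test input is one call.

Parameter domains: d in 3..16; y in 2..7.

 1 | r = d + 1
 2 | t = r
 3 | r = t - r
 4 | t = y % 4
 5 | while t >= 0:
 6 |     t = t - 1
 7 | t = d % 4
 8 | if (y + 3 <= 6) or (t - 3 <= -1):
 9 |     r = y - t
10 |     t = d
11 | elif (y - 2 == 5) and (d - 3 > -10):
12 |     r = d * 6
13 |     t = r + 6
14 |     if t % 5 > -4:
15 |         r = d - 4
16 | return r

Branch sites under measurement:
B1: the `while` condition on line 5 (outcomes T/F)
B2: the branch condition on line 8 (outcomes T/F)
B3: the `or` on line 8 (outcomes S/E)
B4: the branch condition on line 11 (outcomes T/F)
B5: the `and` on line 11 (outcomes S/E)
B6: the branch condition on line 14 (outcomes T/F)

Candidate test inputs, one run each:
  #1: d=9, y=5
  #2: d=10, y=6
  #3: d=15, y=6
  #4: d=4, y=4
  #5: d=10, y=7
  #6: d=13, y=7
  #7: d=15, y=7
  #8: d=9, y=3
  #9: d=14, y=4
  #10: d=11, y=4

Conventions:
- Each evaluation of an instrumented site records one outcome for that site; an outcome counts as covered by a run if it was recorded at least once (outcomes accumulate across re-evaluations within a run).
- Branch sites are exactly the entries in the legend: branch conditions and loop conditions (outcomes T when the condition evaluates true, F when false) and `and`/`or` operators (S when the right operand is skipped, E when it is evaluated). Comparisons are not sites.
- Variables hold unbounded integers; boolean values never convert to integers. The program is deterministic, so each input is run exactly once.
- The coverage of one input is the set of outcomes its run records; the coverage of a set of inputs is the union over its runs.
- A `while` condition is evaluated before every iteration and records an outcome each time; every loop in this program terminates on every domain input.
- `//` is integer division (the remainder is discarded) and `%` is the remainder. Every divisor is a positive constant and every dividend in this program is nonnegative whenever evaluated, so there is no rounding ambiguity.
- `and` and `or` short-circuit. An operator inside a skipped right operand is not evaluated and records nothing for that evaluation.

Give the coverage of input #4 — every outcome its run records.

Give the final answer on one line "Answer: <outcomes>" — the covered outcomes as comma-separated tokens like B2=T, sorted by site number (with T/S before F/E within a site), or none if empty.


Running input #4 (d=4, y=4), event by event:
  B1->T, B1->F, B3->E, B2->T
deduplicating events, the covered set is: B1=T, B1=F, B2=T, B3=E
Answer: B1=T, B1=F, B2=T, B3=E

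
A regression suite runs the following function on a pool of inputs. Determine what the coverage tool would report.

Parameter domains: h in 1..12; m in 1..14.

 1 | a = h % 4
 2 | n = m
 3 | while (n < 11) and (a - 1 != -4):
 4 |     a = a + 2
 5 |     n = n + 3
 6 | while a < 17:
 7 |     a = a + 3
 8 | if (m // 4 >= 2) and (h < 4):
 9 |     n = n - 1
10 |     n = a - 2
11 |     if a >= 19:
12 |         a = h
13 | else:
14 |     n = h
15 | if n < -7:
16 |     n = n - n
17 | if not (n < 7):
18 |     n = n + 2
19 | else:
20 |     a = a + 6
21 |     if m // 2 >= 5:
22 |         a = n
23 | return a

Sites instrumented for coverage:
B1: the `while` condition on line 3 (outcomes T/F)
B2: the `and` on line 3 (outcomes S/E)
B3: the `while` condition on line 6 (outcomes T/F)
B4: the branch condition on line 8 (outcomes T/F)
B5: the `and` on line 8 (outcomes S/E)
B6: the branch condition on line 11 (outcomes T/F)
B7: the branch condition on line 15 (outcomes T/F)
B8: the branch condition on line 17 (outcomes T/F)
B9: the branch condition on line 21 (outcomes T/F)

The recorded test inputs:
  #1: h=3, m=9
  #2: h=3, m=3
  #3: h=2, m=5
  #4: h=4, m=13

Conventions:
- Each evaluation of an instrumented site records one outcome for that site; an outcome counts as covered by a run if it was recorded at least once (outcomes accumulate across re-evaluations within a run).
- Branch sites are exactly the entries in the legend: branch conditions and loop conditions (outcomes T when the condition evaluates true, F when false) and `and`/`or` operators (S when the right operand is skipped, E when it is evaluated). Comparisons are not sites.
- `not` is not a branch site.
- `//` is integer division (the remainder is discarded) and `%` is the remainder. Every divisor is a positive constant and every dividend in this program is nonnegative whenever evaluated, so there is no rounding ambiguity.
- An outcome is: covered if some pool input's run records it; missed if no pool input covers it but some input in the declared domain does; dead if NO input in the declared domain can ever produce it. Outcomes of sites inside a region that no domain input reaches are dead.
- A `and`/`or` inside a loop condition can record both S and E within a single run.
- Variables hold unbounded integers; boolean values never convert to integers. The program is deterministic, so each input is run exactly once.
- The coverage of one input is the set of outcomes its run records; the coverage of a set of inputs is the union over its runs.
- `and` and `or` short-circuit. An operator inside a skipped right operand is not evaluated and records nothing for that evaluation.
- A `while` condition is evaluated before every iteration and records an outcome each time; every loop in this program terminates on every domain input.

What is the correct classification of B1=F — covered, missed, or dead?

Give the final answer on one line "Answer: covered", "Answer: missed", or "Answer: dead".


B1=F is recorded by pool input(s) 1, 2, 3, 4 -> covered
Answer: covered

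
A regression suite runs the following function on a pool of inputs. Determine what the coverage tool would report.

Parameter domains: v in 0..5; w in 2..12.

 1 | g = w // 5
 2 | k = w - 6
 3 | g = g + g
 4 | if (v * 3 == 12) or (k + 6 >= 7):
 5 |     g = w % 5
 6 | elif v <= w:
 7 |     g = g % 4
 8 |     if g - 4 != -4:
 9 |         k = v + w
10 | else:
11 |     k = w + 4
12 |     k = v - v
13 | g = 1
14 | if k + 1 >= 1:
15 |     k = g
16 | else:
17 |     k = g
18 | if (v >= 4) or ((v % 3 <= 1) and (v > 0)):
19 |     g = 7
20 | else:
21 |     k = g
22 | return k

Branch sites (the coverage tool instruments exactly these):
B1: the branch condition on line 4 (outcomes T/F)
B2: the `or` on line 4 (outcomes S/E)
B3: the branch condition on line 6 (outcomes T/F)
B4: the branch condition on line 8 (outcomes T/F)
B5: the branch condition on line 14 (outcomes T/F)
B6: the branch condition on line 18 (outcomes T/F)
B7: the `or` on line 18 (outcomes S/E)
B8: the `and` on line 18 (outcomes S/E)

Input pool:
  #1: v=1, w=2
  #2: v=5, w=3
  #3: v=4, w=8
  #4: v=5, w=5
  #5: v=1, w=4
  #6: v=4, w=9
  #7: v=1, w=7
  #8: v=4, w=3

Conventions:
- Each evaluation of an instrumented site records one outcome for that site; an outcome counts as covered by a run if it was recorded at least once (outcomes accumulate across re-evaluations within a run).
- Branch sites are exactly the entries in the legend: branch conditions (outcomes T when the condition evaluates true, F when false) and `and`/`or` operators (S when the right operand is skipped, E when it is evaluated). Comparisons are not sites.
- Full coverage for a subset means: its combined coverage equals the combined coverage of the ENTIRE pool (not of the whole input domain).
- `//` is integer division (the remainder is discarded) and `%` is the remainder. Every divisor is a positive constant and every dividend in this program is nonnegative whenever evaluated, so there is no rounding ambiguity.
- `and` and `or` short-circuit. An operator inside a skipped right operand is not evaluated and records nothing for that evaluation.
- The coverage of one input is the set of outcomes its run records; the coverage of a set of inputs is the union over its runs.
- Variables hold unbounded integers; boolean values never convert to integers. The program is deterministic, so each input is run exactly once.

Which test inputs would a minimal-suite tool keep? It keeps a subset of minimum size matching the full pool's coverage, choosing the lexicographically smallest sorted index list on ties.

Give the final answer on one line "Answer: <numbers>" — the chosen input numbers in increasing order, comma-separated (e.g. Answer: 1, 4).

#1 (v=1, w=2) -> B2->E, B1->F, B3->T, B4->F, B5->F, B7->E, B8->E, B6->T; covered: B1=F, B2=E, B3=T, B4=F, B5=F, B6=T, B7=E, B8=E
#2 (v=5, w=3) -> B2->E, B1->F, B3->F, B5->T, B7->S, B6->T; covered: B1=F, B2=E, B3=F, B5=T, B6=T, B7=S
#3 (v=4, w=8) -> B2->S, B1->T, B5->T, B7->S, B6->T; covered: B1=T, B2=S, B5=T, B6=T, B7=S
#4 (v=5, w=5) -> B2->E, B1->F, B3->T, B4->T, B5->T, B7->S, B6->T; covered: B1=F, B2=E, B3=T, B4=T, B5=T, B6=T, B7=S
#5 (v=1, w=4) -> B2->E, B1->F, B3->T, B4->F, B5->F, B7->E, B8->E, B6->T; covered: B1=F, B2=E, B3=T, B4=F, B5=F, B6=T, B7=E, B8=E
#6 (v=4, w=9) -> B2->S, B1->T, B5->T, B7->S, B6->T; covered: B1=T, B2=S, B5=T, B6=T, B7=S
#7 (v=1, w=7) -> B2->E, B1->T, B5->T, B7->E, B8->E, B6->T; covered: B1=T, B2=E, B5=T, B6=T, B7=E, B8=E
#8 (v=4, w=3) -> B2->S, B1->T, B5->F, B7->S, B6->T; covered: B1=T, B2=S, B5=F, B6=T, B7=S
the full pool covers 14 outcomes: B1=T, B1=F, B2=S, B2=E, B3=T, B3=F, B4=T, B4=F, B5=T, B5=F, B6=T, B7=S, B7=E, B8=E
no size-1 subset reaches all 14 outcomes (best union: 8/14)
no size-2 subset reaches all 14 outcomes (best union: 12/14)
no size-3 subset reaches all 14 outcomes (best union: 13/14)
the canonical winner is {1, 2, 3, 4}: size 4, full 14-outcome coverage, earliest index list among size-4 covers

Answer: 1, 2, 3, 4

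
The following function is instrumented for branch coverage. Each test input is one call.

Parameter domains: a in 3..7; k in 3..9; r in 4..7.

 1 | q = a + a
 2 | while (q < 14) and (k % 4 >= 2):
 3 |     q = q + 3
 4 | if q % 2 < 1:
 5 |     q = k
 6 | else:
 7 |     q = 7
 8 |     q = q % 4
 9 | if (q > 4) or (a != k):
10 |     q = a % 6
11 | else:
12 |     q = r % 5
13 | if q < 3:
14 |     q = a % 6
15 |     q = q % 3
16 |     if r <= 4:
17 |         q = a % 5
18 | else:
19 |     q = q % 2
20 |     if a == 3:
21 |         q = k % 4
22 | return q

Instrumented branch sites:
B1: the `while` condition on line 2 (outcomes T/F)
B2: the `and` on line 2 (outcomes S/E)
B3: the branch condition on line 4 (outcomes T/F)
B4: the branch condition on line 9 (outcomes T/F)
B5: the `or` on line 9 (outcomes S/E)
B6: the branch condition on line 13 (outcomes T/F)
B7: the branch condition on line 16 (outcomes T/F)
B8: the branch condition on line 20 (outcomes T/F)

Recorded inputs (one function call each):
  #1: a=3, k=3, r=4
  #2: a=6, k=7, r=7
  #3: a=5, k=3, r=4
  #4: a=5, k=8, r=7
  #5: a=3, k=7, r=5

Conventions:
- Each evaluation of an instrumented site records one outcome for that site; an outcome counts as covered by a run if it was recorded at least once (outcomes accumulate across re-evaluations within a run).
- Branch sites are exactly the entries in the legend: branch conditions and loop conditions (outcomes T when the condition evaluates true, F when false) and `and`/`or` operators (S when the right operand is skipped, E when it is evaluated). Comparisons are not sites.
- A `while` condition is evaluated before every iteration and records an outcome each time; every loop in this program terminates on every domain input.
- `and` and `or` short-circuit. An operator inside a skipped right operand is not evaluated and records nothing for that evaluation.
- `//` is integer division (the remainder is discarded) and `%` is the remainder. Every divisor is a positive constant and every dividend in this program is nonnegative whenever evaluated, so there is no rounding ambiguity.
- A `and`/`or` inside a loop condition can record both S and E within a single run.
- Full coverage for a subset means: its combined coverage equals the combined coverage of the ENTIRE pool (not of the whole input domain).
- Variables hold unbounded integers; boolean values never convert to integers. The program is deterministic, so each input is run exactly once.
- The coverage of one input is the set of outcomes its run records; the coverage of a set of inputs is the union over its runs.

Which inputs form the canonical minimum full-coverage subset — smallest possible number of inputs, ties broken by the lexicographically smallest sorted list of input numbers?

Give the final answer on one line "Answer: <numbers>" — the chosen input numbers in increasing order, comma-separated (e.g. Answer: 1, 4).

input #1 (a=3, k=3, r=4): events B2->E, B1->T, B2->E, B1->T, B2->E, B1->T, B2->S, B1->F, B3->F, B5->E, B4->F, B6->F, B8->T; covers B1=T, B1=F, B2=S, B2=E, B3=F, B4=F, B5=E, B6=F, B8=T
input #2 (a=6, k=7, r=7): events B2->E, B1->T, B2->S, B1->F, B3->F, B5->E, B4->T, B6->T, B7->F; covers B1=T, B1=F, B2=S, B2=E, B3=F, B4=T, B5=E, B6=T, B7=F
input #3 (a=5, k=3, r=4): events B2->E, B1->T, B2->E, B1->T, B2->S, B1->F, B3->T, B5->E, B4->T, B6->F, B8->F; covers B1=T, B1=F, B2=S, B2=E, B3=T, B4=T, B5=E, B6=F, B8=F
input #4 (a=5, k=8, r=7): events B2->E, B1->F, B3->T, B5->S, B4->T, B6->F, B8->F; covers B1=F, B2=E, B3=T, B4=T, B5=S, B6=F, B8=F
input #5 (a=3, k=7, r=5): events B2->E, B1->T, B2->E, B1->T, B2->E, B1->T, B2->S, B1->F, B3->F, B5->E, B4->T, B6->F, B8->T; covers B1=T, B1=F, B2=S, B2=E, B3=F, B4=T, B5=E, B6=F, B8=T
together the pool reaches 15 outcomes: B1=T, B1=F, B2=S, B2=E, B3=T, B3=F, B4=T, B4=F, B5=S, B5=E, B6=T, B6=F, B7=F, B8=T, B8=F
size 1 is not enough: best union over all size-1 subsets is 9/15
size 2 is not enough: best union over all size-2 subsets is 13/15
at size 3, {1, 2, 4} reaches all 15 outcomes; every lexicographically earlier size-3 subset fails

Answer: 1, 2, 4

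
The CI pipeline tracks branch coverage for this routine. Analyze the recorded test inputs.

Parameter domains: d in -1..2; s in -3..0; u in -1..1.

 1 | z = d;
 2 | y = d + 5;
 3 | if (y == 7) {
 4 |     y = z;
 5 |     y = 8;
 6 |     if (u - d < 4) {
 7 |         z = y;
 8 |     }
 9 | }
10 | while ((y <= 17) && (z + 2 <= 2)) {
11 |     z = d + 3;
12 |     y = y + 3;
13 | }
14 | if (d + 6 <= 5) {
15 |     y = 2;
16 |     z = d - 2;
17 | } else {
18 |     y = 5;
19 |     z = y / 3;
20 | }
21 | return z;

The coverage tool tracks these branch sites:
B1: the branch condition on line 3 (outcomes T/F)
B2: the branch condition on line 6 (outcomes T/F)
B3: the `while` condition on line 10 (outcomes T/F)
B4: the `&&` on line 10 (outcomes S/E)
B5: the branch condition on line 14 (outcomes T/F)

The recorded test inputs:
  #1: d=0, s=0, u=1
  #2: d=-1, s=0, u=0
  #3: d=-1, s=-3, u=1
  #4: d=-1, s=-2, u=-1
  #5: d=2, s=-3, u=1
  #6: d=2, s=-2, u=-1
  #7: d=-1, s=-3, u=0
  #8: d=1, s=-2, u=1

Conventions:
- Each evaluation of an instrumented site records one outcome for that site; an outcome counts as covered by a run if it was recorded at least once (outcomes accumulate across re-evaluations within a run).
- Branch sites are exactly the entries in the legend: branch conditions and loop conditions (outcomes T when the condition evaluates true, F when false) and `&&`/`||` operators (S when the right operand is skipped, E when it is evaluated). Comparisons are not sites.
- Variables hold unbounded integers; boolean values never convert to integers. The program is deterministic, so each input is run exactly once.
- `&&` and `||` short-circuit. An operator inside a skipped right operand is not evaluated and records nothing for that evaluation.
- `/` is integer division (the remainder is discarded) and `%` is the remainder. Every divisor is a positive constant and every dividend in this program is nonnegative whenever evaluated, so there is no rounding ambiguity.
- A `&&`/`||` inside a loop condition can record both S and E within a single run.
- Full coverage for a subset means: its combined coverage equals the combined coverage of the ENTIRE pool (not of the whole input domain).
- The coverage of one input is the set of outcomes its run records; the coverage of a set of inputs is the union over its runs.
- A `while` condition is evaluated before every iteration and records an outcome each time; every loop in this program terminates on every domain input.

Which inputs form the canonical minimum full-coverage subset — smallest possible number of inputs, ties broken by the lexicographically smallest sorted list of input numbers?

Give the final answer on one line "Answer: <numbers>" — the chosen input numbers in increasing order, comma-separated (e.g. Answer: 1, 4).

test 1 (d=0, s=0, u=1) fires B1->F, B4->E, B3->T, B4->E, B3->F, B5->F; hits B1=F, B3=T, B3=F, B4=E, B5=F
test 2 (d=-1, s=0, u=0) fires B1->F, B4->E, B3->T, B4->E, B3->F, B5->T; hits B1=F, B3=T, B3=F, B4=E, B5=T
test 3 (d=-1, s=-3, u=1) fires B1->F, B4->E, B3->T, B4->E, B3->F, B5->T; hits B1=F, B3=T, B3=F, B4=E, B5=T
test 4 (d=-1, s=-2, u=-1) fires B1->F, B4->E, B3->T, B4->E, B3->F, B5->T; hits B1=F, B3=T, B3=F, B4=E, B5=T
test 5 (d=2, s=-3, u=1) fires B1->T, B2->T, B4->E, B3->F, B5->F; hits B1=T, B2=T, B3=F, B4=E, B5=F
test 6 (d=2, s=-2, u=-1) fires B1->T, B2->T, B4->E, B3->F, B5->F; hits B1=T, B2=T, B3=F, B4=E, B5=F
test 7 (d=-1, s=-3, u=0) fires B1->F, B4->E, B3->T, B4->E, B3->F, B5->T; hits B1=F, B3=T, B3=F, B4=E, B5=T
test 8 (d=1, s=-2, u=1) fires B1->F, B4->E, B3->F, B5->F; hits B1=F, B3=F, B4=E, B5=F
union over all inputs: B1=T, B1=F, B2=T, B3=T, B3=F, B4=E, B5=T, B5=F (8 outcomes)
checked all size-1 subsets: none covers 8 outcomes (max 5/8)
the canonical winner is {2, 5}: size 2, full 8-outcome coverage, earliest index list among size-2 covers

Answer: 2, 5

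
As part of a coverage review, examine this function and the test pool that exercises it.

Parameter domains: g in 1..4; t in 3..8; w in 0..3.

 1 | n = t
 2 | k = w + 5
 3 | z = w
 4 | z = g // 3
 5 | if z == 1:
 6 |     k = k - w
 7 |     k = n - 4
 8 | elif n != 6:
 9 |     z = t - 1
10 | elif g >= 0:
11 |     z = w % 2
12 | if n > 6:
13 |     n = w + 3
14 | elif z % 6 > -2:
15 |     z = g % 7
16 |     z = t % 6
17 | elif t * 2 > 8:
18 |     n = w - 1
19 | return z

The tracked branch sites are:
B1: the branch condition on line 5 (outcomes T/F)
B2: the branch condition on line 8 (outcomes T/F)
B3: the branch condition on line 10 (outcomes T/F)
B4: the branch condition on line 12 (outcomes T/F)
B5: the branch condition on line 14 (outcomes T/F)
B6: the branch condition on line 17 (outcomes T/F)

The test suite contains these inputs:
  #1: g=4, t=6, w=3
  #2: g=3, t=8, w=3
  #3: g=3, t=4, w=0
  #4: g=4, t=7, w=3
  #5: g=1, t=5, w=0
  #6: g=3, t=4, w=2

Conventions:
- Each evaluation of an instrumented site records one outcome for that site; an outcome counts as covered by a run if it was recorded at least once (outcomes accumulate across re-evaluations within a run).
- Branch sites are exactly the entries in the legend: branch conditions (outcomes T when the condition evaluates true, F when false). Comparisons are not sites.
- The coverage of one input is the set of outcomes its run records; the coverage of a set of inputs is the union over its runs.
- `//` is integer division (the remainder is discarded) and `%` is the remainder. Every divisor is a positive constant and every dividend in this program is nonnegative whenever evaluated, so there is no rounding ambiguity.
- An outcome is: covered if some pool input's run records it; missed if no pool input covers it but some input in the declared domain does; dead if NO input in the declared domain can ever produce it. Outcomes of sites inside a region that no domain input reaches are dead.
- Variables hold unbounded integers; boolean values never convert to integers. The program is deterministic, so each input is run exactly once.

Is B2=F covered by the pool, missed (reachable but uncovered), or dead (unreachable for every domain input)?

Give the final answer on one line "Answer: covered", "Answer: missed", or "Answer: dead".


no pool input records B2=F
but domain input (g=1, t=6, w=0) does record it -> reachable, so missed
Answer: missed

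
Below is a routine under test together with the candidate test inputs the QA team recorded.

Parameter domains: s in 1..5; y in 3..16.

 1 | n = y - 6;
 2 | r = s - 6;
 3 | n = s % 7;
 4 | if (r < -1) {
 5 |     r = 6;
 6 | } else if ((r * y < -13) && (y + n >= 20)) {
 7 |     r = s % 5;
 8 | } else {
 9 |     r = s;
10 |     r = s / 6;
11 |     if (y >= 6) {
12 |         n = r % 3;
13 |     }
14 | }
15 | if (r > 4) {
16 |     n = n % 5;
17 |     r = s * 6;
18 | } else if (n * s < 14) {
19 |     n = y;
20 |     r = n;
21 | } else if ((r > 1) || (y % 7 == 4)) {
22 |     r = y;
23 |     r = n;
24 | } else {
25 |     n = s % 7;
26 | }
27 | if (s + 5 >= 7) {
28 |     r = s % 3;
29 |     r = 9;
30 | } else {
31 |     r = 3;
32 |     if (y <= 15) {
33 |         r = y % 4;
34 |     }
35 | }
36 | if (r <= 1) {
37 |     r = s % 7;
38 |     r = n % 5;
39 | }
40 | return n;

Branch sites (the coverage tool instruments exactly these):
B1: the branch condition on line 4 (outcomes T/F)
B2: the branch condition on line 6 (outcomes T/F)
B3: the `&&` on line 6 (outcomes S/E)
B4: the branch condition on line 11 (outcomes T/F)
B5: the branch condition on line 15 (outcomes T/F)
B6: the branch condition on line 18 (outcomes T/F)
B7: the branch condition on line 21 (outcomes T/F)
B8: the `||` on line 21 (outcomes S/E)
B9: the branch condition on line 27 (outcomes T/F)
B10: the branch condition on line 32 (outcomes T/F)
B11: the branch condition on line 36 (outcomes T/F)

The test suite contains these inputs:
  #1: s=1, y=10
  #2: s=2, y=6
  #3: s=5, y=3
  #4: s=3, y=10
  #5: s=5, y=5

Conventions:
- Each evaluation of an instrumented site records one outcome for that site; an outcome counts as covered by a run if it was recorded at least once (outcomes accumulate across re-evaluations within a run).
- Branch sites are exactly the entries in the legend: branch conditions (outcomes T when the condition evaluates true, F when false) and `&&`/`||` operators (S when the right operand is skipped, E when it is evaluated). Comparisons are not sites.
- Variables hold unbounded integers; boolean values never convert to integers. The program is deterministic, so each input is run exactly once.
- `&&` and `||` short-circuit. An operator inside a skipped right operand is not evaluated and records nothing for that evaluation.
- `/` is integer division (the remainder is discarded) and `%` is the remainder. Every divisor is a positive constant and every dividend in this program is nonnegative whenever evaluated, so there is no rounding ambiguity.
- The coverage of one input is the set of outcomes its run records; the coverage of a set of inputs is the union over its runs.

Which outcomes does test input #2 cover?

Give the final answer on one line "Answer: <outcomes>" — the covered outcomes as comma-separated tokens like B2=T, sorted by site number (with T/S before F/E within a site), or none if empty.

Tracing the run of input #2 (s=2, y=6):
  B1->T, B5->T, B9->T, B11->F
as a set, this run covers: B1=T, B5=T, B9=T, B11=F

Answer: B1=T, B5=T, B9=T, B11=F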